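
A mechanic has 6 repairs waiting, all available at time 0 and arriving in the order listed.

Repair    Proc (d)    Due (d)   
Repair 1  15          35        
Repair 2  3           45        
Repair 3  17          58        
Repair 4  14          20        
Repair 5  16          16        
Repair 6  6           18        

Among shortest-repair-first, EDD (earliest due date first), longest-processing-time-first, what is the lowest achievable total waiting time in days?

127

SPT (increasing processing time): Repair 2 Repair 6 Repair 4 Repair 1 Repair 5 Repair 3.
Repair 2: waits 0, runs 0→3
Repair 6: waits 3, runs 3→9
Repair 4: waits 9, runs 9→23
Repair 1: waits 23, runs 23→38
Repair 5: waits 38, runs 38→54
Repair 3: waits 54, runs 54→71
Sum = 0+3+9+23+38+54 = 127.
EDD (increasing due date): Repair 5 Repair 6 Repair 4 Repair 1 Repair 2 Repair 3.
Repair 5: waits 0, runs 0→16
Repair 6: waits 16, runs 16→22
Repair 4: waits 22, runs 22→36
Repair 1: waits 36, runs 36→51
Repair 2: waits 51, runs 51→54
Repair 3: waits 54, runs 54→71
Sum = 0+16+22+36+51+54 = 179.
LPT (decreasing processing time): Repair 3 Repair 5 Repair 1 Repair 4 Repair 6 Repair 2.
Repair 3: waits 0, runs 0→17
Repair 5: waits 17, runs 17→33
Repair 1: waits 33, runs 33→48
Repair 4: waits 48, runs 48→62
Repair 6: waits 62, runs 62→68
Repair 2: waits 68, runs 68→71
Sum = 0+17+33+48+62+68 = 228.
SPT 127, EDD 179, LPT 228 → minimum 127.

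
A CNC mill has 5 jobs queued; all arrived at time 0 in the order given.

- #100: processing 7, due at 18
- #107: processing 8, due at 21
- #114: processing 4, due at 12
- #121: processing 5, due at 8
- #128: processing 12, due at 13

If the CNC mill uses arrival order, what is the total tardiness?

FIFO (arrival order): #100 #107 #114 #121 #128.
#100: 0→7, due 18, tardiness 0
#107: 7→15, due 21, tardiness 0
#114: 15→19, due 12, tardiness 7
#121: 19→24, due 8, tardiness 16
#128: 24→36, due 13, tardiness 23
Sum = 0+0+7+16+23 = 46.

46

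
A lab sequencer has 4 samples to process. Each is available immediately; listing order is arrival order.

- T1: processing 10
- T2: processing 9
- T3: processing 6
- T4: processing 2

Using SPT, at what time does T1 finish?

27

SPT (increasing processing time): T4 T3 T2 T1.
T4: 0→2
T3: 2→8
T2: 8→17
T1: 17→27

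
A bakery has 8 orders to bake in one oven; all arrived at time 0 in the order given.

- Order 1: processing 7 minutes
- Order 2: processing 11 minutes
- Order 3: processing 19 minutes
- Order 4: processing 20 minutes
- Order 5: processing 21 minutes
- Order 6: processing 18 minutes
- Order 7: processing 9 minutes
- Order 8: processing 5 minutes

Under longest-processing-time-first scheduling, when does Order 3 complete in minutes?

LPT (decreasing processing time): Order 5 Order 4 Order 3 Order 6 Order 2 Order 7 Order 1 Order 8.
Order 5: 0→21
Order 4: 21→41
Order 3: 41→60

60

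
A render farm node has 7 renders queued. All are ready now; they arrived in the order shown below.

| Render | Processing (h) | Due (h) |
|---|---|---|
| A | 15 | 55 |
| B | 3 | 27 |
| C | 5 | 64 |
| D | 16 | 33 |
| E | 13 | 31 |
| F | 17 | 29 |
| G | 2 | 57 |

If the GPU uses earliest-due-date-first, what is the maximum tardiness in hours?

16

EDD (increasing due date): B F E D A G C.
B: 0→3, due 27, tardiness 0
F: 3→20, due 29, tardiness 0
E: 20→33, due 31, tardiness 2
D: 33→49, due 33, tardiness 16
A: 49→64, due 55, tardiness 9
G: 64→66, due 57, tardiness 9
C: 66→71, due 64, tardiness 7
Maximum = 16.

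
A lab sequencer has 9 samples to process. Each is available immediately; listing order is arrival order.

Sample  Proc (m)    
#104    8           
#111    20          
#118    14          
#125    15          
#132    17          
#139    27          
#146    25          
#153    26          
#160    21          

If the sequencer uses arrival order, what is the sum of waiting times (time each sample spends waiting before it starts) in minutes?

FIFO (arrival order): #104 #111 #118 #125 #132 #139 #146 #153 #160.
#104: waits 0, runs 0→8
#111: waits 8, runs 8→28
#118: waits 28, runs 28→42
#125: waits 42, runs 42→57
#132: waits 57, runs 57→74
#139: waits 74, runs 74→101
#146: waits 101, runs 101→126
#153: waits 126, runs 126→152
#160: waits 152, runs 152→173
Sum = 0+8+28+42+57+74+101+126+152 = 588.

588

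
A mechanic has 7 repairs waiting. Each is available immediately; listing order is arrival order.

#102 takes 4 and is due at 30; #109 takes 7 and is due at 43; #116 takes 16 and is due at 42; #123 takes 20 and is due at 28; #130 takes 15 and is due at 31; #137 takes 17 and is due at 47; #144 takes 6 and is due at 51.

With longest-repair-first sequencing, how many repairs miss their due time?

5

LPT (decreasing processing time): #123 #137 #116 #130 #109 #144 #102.
#123: 0→20, due 28, tardiness 0
#137: 20→37, due 47, tardiness 0
#116: 37→53, due 42, tardiness 11
#130: 53→68, due 31, tardiness 37
#109: 68→75, due 43, tardiness 32
#144: 75→81, due 51, tardiness 30
#102: 81→85, due 30, tardiness 55
Late repairs: 5.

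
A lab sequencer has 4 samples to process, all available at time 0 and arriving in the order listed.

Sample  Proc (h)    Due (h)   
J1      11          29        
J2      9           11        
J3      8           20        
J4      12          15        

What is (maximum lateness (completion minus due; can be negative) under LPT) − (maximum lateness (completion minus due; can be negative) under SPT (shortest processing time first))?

LPT (decreasing processing time): J4 J1 J2 J3.
J4: 0→12, due 15, lateness -3
J1: 12→23, due 29, lateness -6
J2: 23→32, due 11, lateness 21
J3: 32→40, due 20, lateness 20
Maximum = 21.
SPT (increasing processing time): J3 J2 J1 J4.
J3: 0→8, due 20, lateness -12
J2: 8→17, due 11, lateness 6
J1: 17→28, due 29, lateness -1
J4: 28→40, due 15, lateness 25
Maximum = 25.
Difference = 21 − 25 = -4.

-4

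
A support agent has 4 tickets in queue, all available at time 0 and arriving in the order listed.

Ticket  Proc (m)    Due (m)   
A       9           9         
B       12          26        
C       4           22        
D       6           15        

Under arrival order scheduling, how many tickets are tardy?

2

FIFO (arrival order): A B C D.
A: 0→9, due 9, tardiness 0
B: 9→21, due 26, tardiness 0
C: 21→25, due 22, tardiness 3
D: 25→31, due 15, tardiness 16
Late tickets: 2.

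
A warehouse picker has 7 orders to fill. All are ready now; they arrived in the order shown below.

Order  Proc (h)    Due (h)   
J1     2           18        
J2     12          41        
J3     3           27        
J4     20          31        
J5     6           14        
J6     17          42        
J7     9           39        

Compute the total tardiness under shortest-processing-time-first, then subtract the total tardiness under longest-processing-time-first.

-123

SPT (increasing processing time): J1 J3 J5 J7 J2 J6 J4.
J1: 0→2, due 18, tardiness 0
J3: 2→5, due 27, tardiness 0
J5: 5→11, due 14, tardiness 0
J7: 11→20, due 39, tardiness 0
J2: 20→32, due 41, tardiness 0
J6: 32→49, due 42, tardiness 7
J4: 49→69, due 31, tardiness 38
Sum = 0+0+0+0+0+7+38 = 45.
LPT (decreasing processing time): J4 J6 J2 J7 J5 J3 J1.
J4: 0→20, due 31, tardiness 0
J6: 20→37, due 42, tardiness 0
J2: 37→49, due 41, tardiness 8
J7: 49→58, due 39, tardiness 19
J5: 58→64, due 14, tardiness 50
J3: 64→67, due 27, tardiness 40
J1: 67→69, due 18, tardiness 51
Sum = 0+0+8+19+50+40+51 = 168.
Difference = 45 − 168 = -123.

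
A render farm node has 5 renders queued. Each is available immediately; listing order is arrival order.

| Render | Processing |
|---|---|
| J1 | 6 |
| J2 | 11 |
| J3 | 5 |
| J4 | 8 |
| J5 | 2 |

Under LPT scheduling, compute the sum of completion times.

117

LPT (decreasing processing time): J2 J4 J1 J3 J5.
J2: 0→11
J4: 11→19
J1: 19→25
J3: 25→30
J5: 30→32
Sum = 11+19+25+30+32 = 117.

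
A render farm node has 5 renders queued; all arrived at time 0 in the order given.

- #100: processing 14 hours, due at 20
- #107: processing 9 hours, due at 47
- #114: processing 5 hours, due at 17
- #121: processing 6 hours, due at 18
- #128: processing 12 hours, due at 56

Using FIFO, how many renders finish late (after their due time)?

FIFO (arrival order): #100 #107 #114 #121 #128.
#100: 0→14, due 20, tardiness 0
#107: 14→23, due 47, tardiness 0
#114: 23→28, due 17, tardiness 11
#121: 28→34, due 18, tardiness 16
#128: 34→46, due 56, tardiness 0
Late renders: 2.

2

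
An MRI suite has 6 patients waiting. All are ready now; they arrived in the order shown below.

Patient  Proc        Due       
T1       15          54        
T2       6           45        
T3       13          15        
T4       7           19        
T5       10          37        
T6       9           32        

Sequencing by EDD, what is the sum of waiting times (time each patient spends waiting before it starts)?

EDD (increasing due date): T3 T4 T6 T5 T2 T1.
T3: waits 0, runs 0→13
T4: waits 13, runs 13→20
T6: waits 20, runs 20→29
T5: waits 29, runs 29→39
T2: waits 39, runs 39→45
T1: waits 45, runs 45→60
Sum = 0+13+20+29+39+45 = 146.

146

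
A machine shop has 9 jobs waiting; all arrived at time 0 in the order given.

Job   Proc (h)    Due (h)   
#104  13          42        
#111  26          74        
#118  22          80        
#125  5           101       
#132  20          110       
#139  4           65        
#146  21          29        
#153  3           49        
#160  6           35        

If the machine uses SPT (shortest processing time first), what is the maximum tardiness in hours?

SPT (increasing processing time): #153 #139 #125 #160 #104 #132 #146 #118 #111.
#153: 0→3, due 49, tardiness 0
#139: 3→7, due 65, tardiness 0
#125: 7→12, due 101, tardiness 0
#160: 12→18, due 35, tardiness 0
#104: 18→31, due 42, tardiness 0
#132: 31→51, due 110, tardiness 0
#146: 51→72, due 29, tardiness 43
#118: 72→94, due 80, tardiness 14
#111: 94→120, due 74, tardiness 46
Maximum = 46.

46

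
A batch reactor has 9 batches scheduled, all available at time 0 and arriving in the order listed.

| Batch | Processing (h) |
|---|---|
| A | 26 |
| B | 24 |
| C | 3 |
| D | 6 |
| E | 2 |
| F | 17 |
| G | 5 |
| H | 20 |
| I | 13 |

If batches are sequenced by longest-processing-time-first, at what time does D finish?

LPT (decreasing processing time): A B H F I D G C E.
A: 0→26
B: 26→50
H: 50→70
F: 70→87
I: 87→100
D: 100→106

106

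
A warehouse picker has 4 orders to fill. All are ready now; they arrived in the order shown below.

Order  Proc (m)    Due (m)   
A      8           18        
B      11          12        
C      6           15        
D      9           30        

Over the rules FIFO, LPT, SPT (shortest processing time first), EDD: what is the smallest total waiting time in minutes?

43

FIFO (arrival order): A B C D.
A: waits 0, runs 0→8
B: waits 8, runs 8→19
C: waits 19, runs 19→25
D: waits 25, runs 25→34
Sum = 0+8+19+25 = 52.
LPT (decreasing processing time): B D A C.
B: waits 0, runs 0→11
D: waits 11, runs 11→20
A: waits 20, runs 20→28
C: waits 28, runs 28→34
Sum = 0+11+20+28 = 59.
SPT (increasing processing time): C A D B.
C: waits 0, runs 0→6
A: waits 6, runs 6→14
D: waits 14, runs 14→23
B: waits 23, runs 23→34
Sum = 0+6+14+23 = 43.
EDD (increasing due date): B C A D.
B: waits 0, runs 0→11
C: waits 11, runs 11→17
A: waits 17, runs 17→25
D: waits 25, runs 25→34
Sum = 0+11+17+25 = 53.
FIFO 52, LPT 59, SPT 43, EDD 53 → minimum 43.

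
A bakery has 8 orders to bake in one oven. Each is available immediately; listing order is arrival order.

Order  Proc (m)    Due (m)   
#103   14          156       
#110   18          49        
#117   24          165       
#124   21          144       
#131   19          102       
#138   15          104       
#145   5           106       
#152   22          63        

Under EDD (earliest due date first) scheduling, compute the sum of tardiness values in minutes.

EDD (increasing due date): #110 #152 #131 #138 #145 #124 #103 #117.
#110: 0→18, due 49, tardiness 0
#152: 18→40, due 63, tardiness 0
#131: 40→59, due 102, tardiness 0
#138: 59→74, due 104, tardiness 0
#145: 74→79, due 106, tardiness 0
#124: 79→100, due 144, tardiness 0
#103: 100→114, due 156, tardiness 0
#117: 114→138, due 165, tardiness 0
Sum = 0+0+0+0+0+0+0+0 = 0.

0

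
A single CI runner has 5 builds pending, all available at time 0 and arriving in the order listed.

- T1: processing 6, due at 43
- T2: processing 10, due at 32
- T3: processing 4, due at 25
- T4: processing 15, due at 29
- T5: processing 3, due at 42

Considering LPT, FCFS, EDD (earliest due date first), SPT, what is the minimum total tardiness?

0

LPT (decreasing processing time): T4 T2 T1 T3 T5.
T4: 0→15, due 29, tardiness 0
T2: 15→25, due 32, tardiness 0
T1: 25→31, due 43, tardiness 0
T3: 31→35, due 25, tardiness 10
T5: 35→38, due 42, tardiness 0
Sum = 0+0+0+10+0 = 10.
FIFO (arrival order): T1 T2 T3 T4 T5.
T1: 0→6, due 43, tardiness 0
T2: 6→16, due 32, tardiness 0
T3: 16→20, due 25, tardiness 0
T4: 20→35, due 29, tardiness 6
T5: 35→38, due 42, tardiness 0
Sum = 0+0+0+6+0 = 6.
EDD (increasing due date): T3 T4 T2 T5 T1.
T3: 0→4, due 25, tardiness 0
T4: 4→19, due 29, tardiness 0
T2: 19→29, due 32, tardiness 0
T5: 29→32, due 42, tardiness 0
T1: 32→38, due 43, tardiness 0
Sum = 0+0+0+0+0 = 0.
SPT (increasing processing time): T5 T3 T1 T2 T4.
T5: 0→3, due 42, tardiness 0
T3: 3→7, due 25, tardiness 0
T1: 7→13, due 43, tardiness 0
T2: 13→23, due 32, tardiness 0
T4: 23→38, due 29, tardiness 9
Sum = 0+0+0+0+9 = 9.
LPT 10, FIFO 6, EDD 0, SPT 9 → minimum 0.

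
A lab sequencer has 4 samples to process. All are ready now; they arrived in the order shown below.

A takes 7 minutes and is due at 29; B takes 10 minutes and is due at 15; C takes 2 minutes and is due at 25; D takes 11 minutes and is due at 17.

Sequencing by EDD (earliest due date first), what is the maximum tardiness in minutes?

4

EDD (increasing due date): B D C A.
B: 0→10, due 15, tardiness 0
D: 10→21, due 17, tardiness 4
C: 21→23, due 25, tardiness 0
A: 23→30, due 29, tardiness 1
Maximum = 4.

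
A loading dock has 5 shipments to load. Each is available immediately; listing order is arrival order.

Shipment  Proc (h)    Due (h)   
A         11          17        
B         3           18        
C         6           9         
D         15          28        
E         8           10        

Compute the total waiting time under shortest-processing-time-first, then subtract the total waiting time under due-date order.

-16

SPT (increasing processing time): B C E A D.
B: waits 0, runs 0→3
C: waits 3, runs 3→9
E: waits 9, runs 9→17
A: waits 17, runs 17→28
D: waits 28, runs 28→43
Sum = 0+3+9+17+28 = 57.
EDD (increasing due date): C E A B D.
C: waits 0, runs 0→6
E: waits 6, runs 6→14
A: waits 14, runs 14→25
B: waits 25, runs 25→28
D: waits 28, runs 28→43
Sum = 0+6+14+25+28 = 73.
Difference = 57 − 73 = -16.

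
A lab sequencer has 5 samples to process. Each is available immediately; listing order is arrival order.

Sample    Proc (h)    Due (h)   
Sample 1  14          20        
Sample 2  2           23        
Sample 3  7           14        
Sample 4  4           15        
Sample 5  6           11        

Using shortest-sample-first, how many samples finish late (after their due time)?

SPT (increasing processing time): Sample 2 Sample 4 Sample 5 Sample 3 Sample 1.
Sample 2: 0→2, due 23, tardiness 0
Sample 4: 2→6, due 15, tardiness 0
Sample 5: 6→12, due 11, tardiness 1
Sample 3: 12→19, due 14, tardiness 5
Sample 1: 19→33, due 20, tardiness 13
Late samples: 3.

3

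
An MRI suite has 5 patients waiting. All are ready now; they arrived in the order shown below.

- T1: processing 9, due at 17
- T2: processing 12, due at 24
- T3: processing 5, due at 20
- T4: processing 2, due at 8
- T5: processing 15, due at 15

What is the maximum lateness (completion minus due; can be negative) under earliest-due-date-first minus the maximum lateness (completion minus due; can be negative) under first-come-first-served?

-9

EDD (increasing due date): T4 T5 T1 T3 T2.
T4: 0→2, due 8, lateness -6
T5: 2→17, due 15, lateness 2
T1: 17→26, due 17, lateness 9
T3: 26→31, due 20, lateness 11
T2: 31→43, due 24, lateness 19
Maximum = 19.
FIFO (arrival order): T1 T2 T3 T4 T5.
T1: 0→9, due 17, lateness -8
T2: 9→21, due 24, lateness -3
T3: 21→26, due 20, lateness 6
T4: 26→28, due 8, lateness 20
T5: 28→43, due 15, lateness 28
Maximum = 28.
Difference = 19 − 28 = -9.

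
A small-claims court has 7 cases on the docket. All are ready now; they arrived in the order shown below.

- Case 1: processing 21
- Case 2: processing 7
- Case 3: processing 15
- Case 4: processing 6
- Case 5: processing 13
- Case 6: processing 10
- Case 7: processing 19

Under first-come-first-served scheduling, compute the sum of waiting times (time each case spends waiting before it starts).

FIFO (arrival order): Case 1 Case 2 Case 3 Case 4 Case 5 Case 6 Case 7.
Case 1: waits 0, runs 0→21
Case 2: waits 21, runs 21→28
Case 3: waits 28, runs 28→43
Case 4: waits 43, runs 43→49
Case 5: waits 49, runs 49→62
Case 6: waits 62, runs 62→72
Case 7: waits 72, runs 72→91
Sum = 0+21+28+43+49+62+72 = 275.

275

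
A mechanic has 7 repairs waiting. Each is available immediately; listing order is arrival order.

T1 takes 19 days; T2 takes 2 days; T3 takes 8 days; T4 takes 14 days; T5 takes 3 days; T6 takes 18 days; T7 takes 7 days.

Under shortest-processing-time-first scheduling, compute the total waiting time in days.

125

SPT (increasing processing time): T2 T5 T7 T3 T4 T6 T1.
T2: waits 0, runs 0→2
T5: waits 2, runs 2→5
T7: waits 5, runs 5→12
T3: waits 12, runs 12→20
T4: waits 20, runs 20→34
T6: waits 34, runs 34→52
T1: waits 52, runs 52→71
Sum = 0+2+5+12+20+34+52 = 125.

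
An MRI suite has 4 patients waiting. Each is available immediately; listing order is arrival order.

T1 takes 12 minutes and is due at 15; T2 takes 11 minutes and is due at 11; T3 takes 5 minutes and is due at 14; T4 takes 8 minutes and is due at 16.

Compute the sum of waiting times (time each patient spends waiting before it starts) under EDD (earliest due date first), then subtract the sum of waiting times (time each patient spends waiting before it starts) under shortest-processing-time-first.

EDD (increasing due date): T2 T3 T1 T4.
T2: waits 0, runs 0→11
T3: waits 11, runs 11→16
T1: waits 16, runs 16→28
T4: waits 28, runs 28→36
Sum = 0+11+16+28 = 55.
SPT (increasing processing time): T3 T4 T2 T1.
T3: waits 0, runs 0→5
T4: waits 5, runs 5→13
T2: waits 13, runs 13→24
T1: waits 24, runs 24→36
Sum = 0+5+13+24 = 42.
Difference = 55 − 42 = 13.

13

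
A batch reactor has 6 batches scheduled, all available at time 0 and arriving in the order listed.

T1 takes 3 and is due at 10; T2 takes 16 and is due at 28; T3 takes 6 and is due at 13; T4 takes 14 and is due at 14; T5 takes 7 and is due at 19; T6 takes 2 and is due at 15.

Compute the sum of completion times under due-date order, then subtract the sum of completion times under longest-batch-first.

-80

EDD (increasing due date): T1 T3 T4 T6 T5 T2.
T1: 0→3
T3: 3→9
T4: 9→23
T6: 23→25
T5: 25→32
T2: 32→48
Sum = 3+9+23+25+32+48 = 140.
LPT (decreasing processing time): T2 T4 T5 T3 T1 T6.
T2: 0→16
T4: 16→30
T5: 30→37
T3: 37→43
T1: 43→46
T6: 46→48
Sum = 16+30+37+43+46+48 = 220.
Difference = 140 − 220 = -80.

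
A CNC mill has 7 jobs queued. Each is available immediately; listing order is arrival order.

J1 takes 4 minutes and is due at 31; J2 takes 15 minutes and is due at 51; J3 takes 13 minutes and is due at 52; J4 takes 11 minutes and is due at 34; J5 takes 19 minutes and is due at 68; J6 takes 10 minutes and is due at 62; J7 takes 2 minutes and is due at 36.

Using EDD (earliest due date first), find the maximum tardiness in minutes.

EDD (increasing due date): J1 J4 J7 J2 J3 J6 J5.
J1: 0→4, due 31, tardiness 0
J4: 4→15, due 34, tardiness 0
J7: 15→17, due 36, tardiness 0
J2: 17→32, due 51, tardiness 0
J3: 32→45, due 52, tardiness 0
J6: 45→55, due 62, tardiness 0
J5: 55→74, due 68, tardiness 6
Maximum = 6.

6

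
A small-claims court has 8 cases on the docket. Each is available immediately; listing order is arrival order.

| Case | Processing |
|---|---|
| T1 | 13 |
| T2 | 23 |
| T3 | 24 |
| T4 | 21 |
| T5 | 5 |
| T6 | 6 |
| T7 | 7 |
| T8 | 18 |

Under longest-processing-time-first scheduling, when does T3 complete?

24

LPT (decreasing processing time): T3 T2 T4 T8 T1 T7 T6 T5.
T3: 0→24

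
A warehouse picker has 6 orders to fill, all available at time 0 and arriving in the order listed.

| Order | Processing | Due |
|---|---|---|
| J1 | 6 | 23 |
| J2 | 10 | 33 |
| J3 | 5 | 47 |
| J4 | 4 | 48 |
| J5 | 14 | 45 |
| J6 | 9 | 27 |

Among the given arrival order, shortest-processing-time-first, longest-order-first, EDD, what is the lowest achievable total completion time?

134

FIFO (arrival order): J1 J2 J3 J4 J5 J6.
J1: 0→6
J2: 6→16
J3: 16→21
J4: 21→25
J5: 25→39
J6: 39→48
Sum = 6+16+21+25+39+48 = 155.
SPT (increasing processing time): J4 J3 J1 J6 J2 J5.
J4: 0→4
J3: 4→9
J1: 9→15
J6: 15→24
J2: 24→34
J5: 34→48
Sum = 4+9+15+24+34+48 = 134.
LPT (decreasing processing time): J5 J2 J6 J1 J3 J4.
J5: 0→14
J2: 14→24
J6: 24→33
J1: 33→39
J3: 39→44
J4: 44→48
Sum = 14+24+33+39+44+48 = 202.
EDD (increasing due date): J1 J6 J2 J5 J3 J4.
J1: 0→6
J6: 6→15
J2: 15→25
J5: 25→39
J3: 39→44
J4: 44→48
Sum = 6+15+25+39+44+48 = 177.
FIFO 155, SPT 134, LPT 202, EDD 177 → minimum 134.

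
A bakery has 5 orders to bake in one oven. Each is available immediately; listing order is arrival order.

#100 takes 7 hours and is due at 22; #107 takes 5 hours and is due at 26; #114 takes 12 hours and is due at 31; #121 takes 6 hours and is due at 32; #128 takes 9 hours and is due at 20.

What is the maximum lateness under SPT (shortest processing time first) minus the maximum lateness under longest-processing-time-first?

-5

SPT (increasing processing time): #107 #121 #100 #128 #114.
#107: 0→5, due 26, lateness -21
#121: 5→11, due 32, lateness -21
#100: 11→18, due 22, lateness -4
#128: 18→27, due 20, lateness 7
#114: 27→39, due 31, lateness 8
Maximum = 8.
LPT (decreasing processing time): #114 #128 #100 #121 #107.
#114: 0→12, due 31, lateness -19
#128: 12→21, due 20, lateness 1
#100: 21→28, due 22, lateness 6
#121: 28→34, due 32, lateness 2
#107: 34→39, due 26, lateness 13
Maximum = 13.
Difference = 8 − 13 = -5.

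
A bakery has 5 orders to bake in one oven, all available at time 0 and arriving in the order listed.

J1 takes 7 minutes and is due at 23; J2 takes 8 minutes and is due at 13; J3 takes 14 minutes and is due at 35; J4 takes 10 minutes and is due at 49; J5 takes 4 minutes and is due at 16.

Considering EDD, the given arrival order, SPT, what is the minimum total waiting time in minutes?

EDD (increasing due date): J2 J5 J1 J3 J4.
J2: waits 0, runs 0→8
J5: waits 8, runs 8→12
J1: waits 12, runs 12→19
J3: waits 19, runs 19→33
J4: waits 33, runs 33→43
Sum = 0+8+12+19+33 = 72.
FIFO (arrival order): J1 J2 J3 J4 J5.
J1: waits 0, runs 0→7
J2: waits 7, runs 7→15
J3: waits 15, runs 15→29
J4: waits 29, runs 29→39
J5: waits 39, runs 39→43
Sum = 0+7+15+29+39 = 90.
SPT (increasing processing time): J5 J1 J2 J4 J3.
J5: waits 0, runs 0→4
J1: waits 4, runs 4→11
J2: waits 11, runs 11→19
J4: waits 19, runs 19→29
J3: waits 29, runs 29→43
Sum = 0+4+11+19+29 = 63.
EDD 72, FIFO 90, SPT 63 → minimum 63.

63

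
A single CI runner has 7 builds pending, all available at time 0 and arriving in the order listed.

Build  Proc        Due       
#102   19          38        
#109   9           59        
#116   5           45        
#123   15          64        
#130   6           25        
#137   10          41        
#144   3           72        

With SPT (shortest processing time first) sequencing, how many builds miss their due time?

1

SPT (increasing processing time): #144 #116 #130 #109 #137 #123 #102.
#144: 0→3, due 72, tardiness 0
#116: 3→8, due 45, tardiness 0
#130: 8→14, due 25, tardiness 0
#109: 14→23, due 59, tardiness 0
#137: 23→33, due 41, tardiness 0
#123: 33→48, due 64, tardiness 0
#102: 48→67, due 38, tardiness 29
Late builds: 1.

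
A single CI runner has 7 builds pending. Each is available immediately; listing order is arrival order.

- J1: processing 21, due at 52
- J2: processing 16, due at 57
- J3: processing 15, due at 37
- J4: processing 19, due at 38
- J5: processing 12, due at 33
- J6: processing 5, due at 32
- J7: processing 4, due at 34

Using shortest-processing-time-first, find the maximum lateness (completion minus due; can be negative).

SPT (increasing processing time): J7 J6 J5 J3 J2 J4 J1.
J7: 0→4, due 34, lateness -30
J6: 4→9, due 32, lateness -23
J5: 9→21, due 33, lateness -12
J3: 21→36, due 37, lateness -1
J2: 36→52, due 57, lateness -5
J4: 52→71, due 38, lateness 33
J1: 71→92, due 52, lateness 40
Maximum = 40.

40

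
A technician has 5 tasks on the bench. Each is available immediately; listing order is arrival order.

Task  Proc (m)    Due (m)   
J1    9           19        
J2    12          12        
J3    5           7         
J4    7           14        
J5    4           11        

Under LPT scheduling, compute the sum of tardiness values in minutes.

LPT (decreasing processing time): J2 J1 J4 J3 J5.
J2: 0→12, due 12, tardiness 0
J1: 12→21, due 19, tardiness 2
J4: 21→28, due 14, tardiness 14
J3: 28→33, due 7, tardiness 26
J5: 33→37, due 11, tardiness 26
Sum = 0+2+14+26+26 = 68.

68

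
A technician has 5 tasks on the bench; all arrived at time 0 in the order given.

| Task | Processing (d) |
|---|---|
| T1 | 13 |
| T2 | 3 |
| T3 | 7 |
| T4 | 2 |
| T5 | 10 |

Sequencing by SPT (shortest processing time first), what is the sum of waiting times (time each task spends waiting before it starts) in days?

41

SPT (increasing processing time): T4 T2 T3 T5 T1.
T4: waits 0, runs 0→2
T2: waits 2, runs 2→5
T3: waits 5, runs 5→12
T5: waits 12, runs 12→22
T1: waits 22, runs 22→35
Sum = 0+2+5+12+22 = 41.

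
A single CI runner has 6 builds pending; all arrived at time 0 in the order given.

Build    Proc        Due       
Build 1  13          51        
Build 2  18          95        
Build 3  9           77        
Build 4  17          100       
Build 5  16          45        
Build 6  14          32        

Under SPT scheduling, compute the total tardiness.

11

SPT (increasing processing time): Build 3 Build 1 Build 6 Build 5 Build 4 Build 2.
Build 3: 0→9, due 77, tardiness 0
Build 1: 9→22, due 51, tardiness 0
Build 6: 22→36, due 32, tardiness 4
Build 5: 36→52, due 45, tardiness 7
Build 4: 52→69, due 100, tardiness 0
Build 2: 69→87, due 95, tardiness 0
Sum = 0+0+4+7+0+0 = 11.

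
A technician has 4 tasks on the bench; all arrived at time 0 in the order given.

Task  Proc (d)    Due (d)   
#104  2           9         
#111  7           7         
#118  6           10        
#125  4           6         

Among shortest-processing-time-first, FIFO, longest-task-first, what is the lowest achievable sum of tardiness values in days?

14

SPT (increasing processing time): #104 #125 #118 #111.
#104: 0→2, due 9, tardiness 0
#125: 2→6, due 6, tardiness 0
#118: 6→12, due 10, tardiness 2
#111: 12→19, due 7, tardiness 12
Sum = 0+0+2+12 = 14.
FIFO (arrival order): #104 #111 #118 #125.
#104: 0→2, due 9, tardiness 0
#111: 2→9, due 7, tardiness 2
#118: 9→15, due 10, tardiness 5
#125: 15→19, due 6, tardiness 13
Sum = 0+2+5+13 = 20.
LPT (decreasing processing time): #111 #118 #125 #104.
#111: 0→7, due 7, tardiness 0
#118: 7→13, due 10, tardiness 3
#125: 13→17, due 6, tardiness 11
#104: 17→19, due 9, tardiness 10
Sum = 0+3+11+10 = 24.
SPT 14, FIFO 20, LPT 24 → minimum 14.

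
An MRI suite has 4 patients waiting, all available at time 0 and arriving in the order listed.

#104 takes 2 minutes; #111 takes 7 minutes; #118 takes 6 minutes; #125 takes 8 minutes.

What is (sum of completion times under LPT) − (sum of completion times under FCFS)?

LPT (decreasing processing time): #125 #111 #118 #104.
#125: 0→8
#111: 8→15
#118: 15→21
#104: 21→23
Sum = 8+15+21+23 = 67.
FIFO (arrival order): #104 #111 #118 #125.
#104: 0→2
#111: 2→9
#118: 9→15
#125: 15→23
Sum = 2+9+15+23 = 49.
Difference = 67 − 49 = 18.

18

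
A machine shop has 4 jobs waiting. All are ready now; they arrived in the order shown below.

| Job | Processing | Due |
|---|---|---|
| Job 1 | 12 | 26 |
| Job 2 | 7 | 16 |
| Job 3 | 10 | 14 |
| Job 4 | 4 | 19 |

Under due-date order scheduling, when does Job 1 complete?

EDD (increasing due date): Job 3 Job 2 Job 4 Job 1.
Job 3: 0→10
Job 2: 10→17
Job 4: 17→21
Job 1: 21→33

33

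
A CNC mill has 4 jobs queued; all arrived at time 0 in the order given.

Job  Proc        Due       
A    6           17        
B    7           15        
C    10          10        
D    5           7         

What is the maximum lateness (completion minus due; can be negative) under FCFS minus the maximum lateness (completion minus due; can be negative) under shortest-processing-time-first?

FIFO (arrival order): A B C D.
A: 0→6, due 17, lateness -11
B: 6→13, due 15, lateness -2
C: 13→23, due 10, lateness 13
D: 23→28, due 7, lateness 21
Maximum = 21.
SPT (increasing processing time): D A B C.
D: 0→5, due 7, lateness -2
A: 5→11, due 17, lateness -6
B: 11→18, due 15, lateness 3
C: 18→28, due 10, lateness 18
Maximum = 18.
Difference = 21 − 18 = 3.

3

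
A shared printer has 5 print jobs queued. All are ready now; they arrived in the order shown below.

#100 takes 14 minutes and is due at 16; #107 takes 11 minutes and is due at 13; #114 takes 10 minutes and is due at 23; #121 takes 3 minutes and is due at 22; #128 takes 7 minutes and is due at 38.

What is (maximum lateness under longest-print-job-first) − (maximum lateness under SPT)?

LPT (decreasing processing time): #100 #107 #114 #128 #121.
#100: 0→14, due 16, lateness -2
#107: 14→25, due 13, lateness 12
#114: 25→35, due 23, lateness 12
#128: 35→42, due 38, lateness 4
#121: 42→45, due 22, lateness 23
Maximum = 23.
SPT (increasing processing time): #121 #128 #114 #107 #100.
#121: 0→3, due 22, lateness -19
#128: 3→10, due 38, lateness -28
#114: 10→20, due 23, lateness -3
#107: 20→31, due 13, lateness 18
#100: 31→45, due 16, lateness 29
Maximum = 29.
Difference = 23 − 29 = -6.

-6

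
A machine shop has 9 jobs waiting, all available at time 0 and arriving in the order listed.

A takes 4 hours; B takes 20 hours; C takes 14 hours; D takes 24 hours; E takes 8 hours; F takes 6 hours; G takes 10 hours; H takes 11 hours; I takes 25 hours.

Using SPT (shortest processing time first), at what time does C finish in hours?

53

SPT (increasing processing time): A F E G H C B D I.
A: 0→4
F: 4→10
E: 10→18
G: 18→28
H: 28→39
C: 39→53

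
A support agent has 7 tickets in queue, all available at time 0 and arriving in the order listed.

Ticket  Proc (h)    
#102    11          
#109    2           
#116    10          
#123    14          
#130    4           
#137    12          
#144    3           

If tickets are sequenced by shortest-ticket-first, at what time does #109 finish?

SPT (increasing processing time): #109 #144 #130 #116 #102 #137 #123.
#109: 0→2

2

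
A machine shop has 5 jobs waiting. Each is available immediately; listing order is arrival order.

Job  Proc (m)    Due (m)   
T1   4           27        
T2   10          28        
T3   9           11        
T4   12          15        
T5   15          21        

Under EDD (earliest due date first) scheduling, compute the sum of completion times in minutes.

156

EDD (increasing due date): T3 T4 T5 T1 T2.
T3: 0→9
T4: 9→21
T5: 21→36
T1: 36→40
T2: 40→50
Sum = 9+21+36+40+50 = 156.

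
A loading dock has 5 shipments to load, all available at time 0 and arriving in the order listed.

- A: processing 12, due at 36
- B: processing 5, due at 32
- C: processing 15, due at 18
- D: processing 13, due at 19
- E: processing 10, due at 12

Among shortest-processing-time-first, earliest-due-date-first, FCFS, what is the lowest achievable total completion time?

SPT (increasing processing time): B E A D C.
B: 0→5
E: 5→15
A: 15→27
D: 27→40
C: 40→55
Sum = 5+15+27+40+55 = 142.
EDD (increasing due date): E C D B A.
E: 0→10
C: 10→25
D: 25→38
B: 38→43
A: 43→55
Sum = 10+25+38+43+55 = 171.
FIFO (arrival order): A B C D E.
A: 0→12
B: 12→17
C: 17→32
D: 32→45
E: 45→55
Sum = 12+17+32+45+55 = 161.
SPT 142, EDD 171, FIFO 161 → minimum 142.

142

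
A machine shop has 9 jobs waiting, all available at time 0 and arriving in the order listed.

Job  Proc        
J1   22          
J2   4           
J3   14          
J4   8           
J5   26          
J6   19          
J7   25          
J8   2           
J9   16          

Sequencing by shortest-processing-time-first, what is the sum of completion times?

488

SPT (increasing processing time): J8 J2 J4 J3 J9 J6 J1 J7 J5.
J8: 0→2
J2: 2→6
J4: 6→14
J3: 14→28
J9: 28→44
J6: 44→63
J1: 63→85
J7: 85→110
J5: 110→136
Sum = 2+6+14+28+44+63+85+110+136 = 488.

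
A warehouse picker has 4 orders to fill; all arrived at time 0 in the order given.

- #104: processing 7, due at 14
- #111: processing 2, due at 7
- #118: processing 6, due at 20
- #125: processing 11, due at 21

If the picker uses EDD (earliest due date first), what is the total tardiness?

5

EDD (increasing due date): #111 #104 #118 #125.
#111: 0→2, due 7, tardiness 0
#104: 2→9, due 14, tardiness 0
#118: 9→15, due 20, tardiness 0
#125: 15→26, due 21, tardiness 5
Sum = 0+0+0+5 = 5.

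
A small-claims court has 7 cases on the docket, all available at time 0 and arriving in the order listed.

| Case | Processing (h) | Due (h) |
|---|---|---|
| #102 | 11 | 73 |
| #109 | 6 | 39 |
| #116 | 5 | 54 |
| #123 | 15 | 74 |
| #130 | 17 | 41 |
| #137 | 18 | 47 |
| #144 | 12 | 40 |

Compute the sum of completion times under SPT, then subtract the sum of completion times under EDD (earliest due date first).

SPT (increasing processing time): #116 #109 #102 #144 #123 #130 #137.
#116: 0→5
#109: 5→11
#102: 11→22
#144: 22→34
#123: 34→49
#130: 49→66
#137: 66→84
Sum = 5+11+22+34+49+66+84 = 271.
EDD (increasing due date): #109 #144 #130 #137 #116 #102 #123.
#109: 0→6
#144: 6→18
#130: 18→35
#137: 35→53
#116: 53→58
#102: 58→69
#123: 69→84
Sum = 6+18+35+53+58+69+84 = 323.
Difference = 271 − 323 = -52.

-52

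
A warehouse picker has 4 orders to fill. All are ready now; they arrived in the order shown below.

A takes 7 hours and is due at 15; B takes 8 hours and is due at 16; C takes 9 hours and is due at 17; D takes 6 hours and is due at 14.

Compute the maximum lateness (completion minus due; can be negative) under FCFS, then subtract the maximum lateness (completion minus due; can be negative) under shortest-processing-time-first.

3

FIFO (arrival order): A B C D.
A: 0→7, due 15, lateness -8
B: 7→15, due 16, lateness -1
C: 15→24, due 17, lateness 7
D: 24→30, due 14, lateness 16
Maximum = 16.
SPT (increasing processing time): D A B C.
D: 0→6, due 14, lateness -8
A: 6→13, due 15, lateness -2
B: 13→21, due 16, lateness 5
C: 21→30, due 17, lateness 13
Maximum = 13.
Difference = 16 − 13 = 3.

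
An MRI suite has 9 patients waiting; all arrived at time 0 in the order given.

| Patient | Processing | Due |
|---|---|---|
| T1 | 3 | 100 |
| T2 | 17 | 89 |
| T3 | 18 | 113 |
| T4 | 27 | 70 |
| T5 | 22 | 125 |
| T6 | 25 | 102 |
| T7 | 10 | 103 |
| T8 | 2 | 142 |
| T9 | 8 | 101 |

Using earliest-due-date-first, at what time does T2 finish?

EDD (increasing due date): T4 T2 T1 T9 T6 T7 T3 T5 T8.
T4: 0→27
T2: 27→44

44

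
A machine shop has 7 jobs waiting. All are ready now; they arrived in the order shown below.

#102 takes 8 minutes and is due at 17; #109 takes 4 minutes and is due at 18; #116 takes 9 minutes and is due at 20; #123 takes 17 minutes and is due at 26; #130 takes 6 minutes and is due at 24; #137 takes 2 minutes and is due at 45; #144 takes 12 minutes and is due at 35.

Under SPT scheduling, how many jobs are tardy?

SPT (increasing processing time): #137 #109 #130 #102 #116 #144 #123.
#137: 0→2, due 45, tardiness 0
#109: 2→6, due 18, tardiness 0
#130: 6→12, due 24, tardiness 0
#102: 12→20, due 17, tardiness 3
#116: 20→29, due 20, tardiness 9
#144: 29→41, due 35, tardiness 6
#123: 41→58, due 26, tardiness 32
Late jobs: 4.

4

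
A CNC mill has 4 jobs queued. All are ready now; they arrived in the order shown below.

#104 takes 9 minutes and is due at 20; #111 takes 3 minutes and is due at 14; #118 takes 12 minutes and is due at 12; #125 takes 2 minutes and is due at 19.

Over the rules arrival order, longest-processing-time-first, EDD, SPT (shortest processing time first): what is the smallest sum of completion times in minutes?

FIFO (arrival order): #104 #111 #118 #125.
#104: 0→9
#111: 9→12
#118: 12→24
#125: 24→26
Sum = 9+12+24+26 = 71.
LPT (decreasing processing time): #118 #104 #111 #125.
#118: 0→12
#104: 12→21
#111: 21→24
#125: 24→26
Sum = 12+21+24+26 = 83.
EDD (increasing due date): #118 #111 #125 #104.
#118: 0→12
#111: 12→15
#125: 15→17
#104: 17→26
Sum = 12+15+17+26 = 70.
SPT (increasing processing time): #125 #111 #104 #118.
#125: 0→2
#111: 2→5
#104: 5→14
#118: 14→26
Sum = 2+5+14+26 = 47.
FIFO 71, LPT 83, EDD 70, SPT 47 → minimum 47.

47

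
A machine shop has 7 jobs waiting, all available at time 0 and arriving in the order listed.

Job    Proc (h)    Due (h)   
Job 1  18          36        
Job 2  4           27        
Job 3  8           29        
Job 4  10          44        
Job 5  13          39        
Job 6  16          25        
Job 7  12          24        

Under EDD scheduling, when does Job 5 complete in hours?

71

EDD (increasing due date): Job 7 Job 6 Job 2 Job 3 Job 1 Job 5 Job 4.
Job 7: 0→12
Job 6: 12→28
Job 2: 28→32
Job 3: 32→40
Job 1: 40→58
Job 5: 58→71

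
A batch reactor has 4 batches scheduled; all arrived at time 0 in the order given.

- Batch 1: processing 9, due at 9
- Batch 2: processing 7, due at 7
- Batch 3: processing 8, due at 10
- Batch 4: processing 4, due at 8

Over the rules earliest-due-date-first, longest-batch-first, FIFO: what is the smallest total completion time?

EDD (increasing due date): Batch 2 Batch 4 Batch 1 Batch 3.
Batch 2: 0→7
Batch 4: 7→11
Batch 1: 11→20
Batch 3: 20→28
Sum = 7+11+20+28 = 66.
LPT (decreasing processing time): Batch 1 Batch 3 Batch 2 Batch 4.
Batch 1: 0→9
Batch 3: 9→17
Batch 2: 17→24
Batch 4: 24→28
Sum = 9+17+24+28 = 78.
FIFO (arrival order): Batch 1 Batch 2 Batch 3 Batch 4.
Batch 1: 0→9
Batch 2: 9→16
Batch 3: 16→24
Batch 4: 24→28
Sum = 9+16+24+28 = 77.
EDD 66, LPT 78, FIFO 77 → minimum 66.

66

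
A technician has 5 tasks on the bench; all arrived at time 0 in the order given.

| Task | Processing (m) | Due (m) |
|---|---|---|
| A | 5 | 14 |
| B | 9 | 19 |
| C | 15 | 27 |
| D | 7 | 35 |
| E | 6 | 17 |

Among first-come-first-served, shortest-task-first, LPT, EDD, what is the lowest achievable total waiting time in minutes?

FIFO (arrival order): A B C D E.
A: waits 0, runs 0→5
B: waits 5, runs 5→14
C: waits 14, runs 14→29
D: waits 29, runs 29→36
E: waits 36, runs 36→42
Sum = 0+5+14+29+36 = 84.
SPT (increasing processing time): A E D B C.
A: waits 0, runs 0→5
E: waits 5, runs 5→11
D: waits 11, runs 11→18
B: waits 18, runs 18→27
C: waits 27, runs 27→42
Sum = 0+5+11+18+27 = 61.
LPT (decreasing processing time): C B D E A.
C: waits 0, runs 0→15
B: waits 15, runs 15→24
D: waits 24, runs 24→31
E: waits 31, runs 31→37
A: waits 37, runs 37→42
Sum = 0+15+24+31+37 = 107.
EDD (increasing due date): A E B C D.
A: waits 0, runs 0→5
E: waits 5, runs 5→11
B: waits 11, runs 11→20
C: waits 20, runs 20→35
D: waits 35, runs 35→42
Sum = 0+5+11+20+35 = 71.
FIFO 84, SPT 61, LPT 107, EDD 71 → minimum 61.

61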